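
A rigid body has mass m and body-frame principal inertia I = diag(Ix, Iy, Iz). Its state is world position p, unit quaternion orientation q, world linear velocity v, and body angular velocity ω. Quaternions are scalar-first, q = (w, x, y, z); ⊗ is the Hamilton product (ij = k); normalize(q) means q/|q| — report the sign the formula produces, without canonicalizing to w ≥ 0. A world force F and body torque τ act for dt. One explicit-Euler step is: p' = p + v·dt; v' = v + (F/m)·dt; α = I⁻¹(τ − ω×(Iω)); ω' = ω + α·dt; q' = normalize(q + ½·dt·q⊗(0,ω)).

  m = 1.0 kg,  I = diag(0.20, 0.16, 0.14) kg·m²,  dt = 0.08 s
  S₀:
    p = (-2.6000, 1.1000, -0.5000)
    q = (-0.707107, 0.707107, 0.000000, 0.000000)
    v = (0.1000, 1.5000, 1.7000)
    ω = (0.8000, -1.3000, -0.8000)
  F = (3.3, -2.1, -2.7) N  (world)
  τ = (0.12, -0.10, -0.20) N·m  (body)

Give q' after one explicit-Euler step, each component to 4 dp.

Hamilton product q⊗(0,ω) = (-0.5656856, -0.5656856, 1.4849247, -0.3535535)
q + ½dt·q⊗(0,ω), renormalized = (-0.7280, 0.6829, 0.0593, -0.0141)

q' = (-0.7280, 0.6829, 0.0593, -0.0141)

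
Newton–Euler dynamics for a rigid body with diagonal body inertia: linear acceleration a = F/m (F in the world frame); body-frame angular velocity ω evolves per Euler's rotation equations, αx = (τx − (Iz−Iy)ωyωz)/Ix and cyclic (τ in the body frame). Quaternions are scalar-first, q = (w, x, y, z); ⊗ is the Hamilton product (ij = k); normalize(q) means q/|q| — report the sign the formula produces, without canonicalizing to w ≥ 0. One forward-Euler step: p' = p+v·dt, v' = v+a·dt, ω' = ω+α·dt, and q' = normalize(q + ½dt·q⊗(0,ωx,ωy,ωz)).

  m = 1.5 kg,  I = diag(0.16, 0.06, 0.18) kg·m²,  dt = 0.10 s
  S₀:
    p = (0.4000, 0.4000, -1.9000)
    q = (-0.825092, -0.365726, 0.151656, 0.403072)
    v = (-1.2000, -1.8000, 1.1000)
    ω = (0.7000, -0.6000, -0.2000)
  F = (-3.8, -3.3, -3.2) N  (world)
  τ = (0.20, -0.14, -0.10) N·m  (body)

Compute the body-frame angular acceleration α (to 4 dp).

precession coupling ω×(Iω) = (0.0144, 0.0028, 0.0420)
α = I⁻¹(τ − ω×Iω) = (1.1600, -2.3800, -0.7889)

α = (1.1600, -2.3800, -0.7889)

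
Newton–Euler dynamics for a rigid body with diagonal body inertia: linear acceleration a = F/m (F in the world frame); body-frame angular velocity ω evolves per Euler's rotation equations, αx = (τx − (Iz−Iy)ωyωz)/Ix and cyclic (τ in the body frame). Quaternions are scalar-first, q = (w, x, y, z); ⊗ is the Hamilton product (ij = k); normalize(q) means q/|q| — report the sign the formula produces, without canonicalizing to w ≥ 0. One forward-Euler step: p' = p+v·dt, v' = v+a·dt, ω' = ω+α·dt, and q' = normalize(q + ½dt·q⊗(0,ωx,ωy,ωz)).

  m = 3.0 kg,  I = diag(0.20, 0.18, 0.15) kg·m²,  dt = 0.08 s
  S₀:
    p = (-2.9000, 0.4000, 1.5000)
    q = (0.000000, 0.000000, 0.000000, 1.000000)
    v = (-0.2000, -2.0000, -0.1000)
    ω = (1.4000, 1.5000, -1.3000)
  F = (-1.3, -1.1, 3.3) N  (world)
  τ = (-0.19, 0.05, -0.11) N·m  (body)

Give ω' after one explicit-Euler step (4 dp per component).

angular accel α = (-1.2425, 0.7833, -0.4533)
new body rate ω' = (1.3006, 1.5627, -1.3363)

ω' = (1.3006, 1.5627, -1.3363)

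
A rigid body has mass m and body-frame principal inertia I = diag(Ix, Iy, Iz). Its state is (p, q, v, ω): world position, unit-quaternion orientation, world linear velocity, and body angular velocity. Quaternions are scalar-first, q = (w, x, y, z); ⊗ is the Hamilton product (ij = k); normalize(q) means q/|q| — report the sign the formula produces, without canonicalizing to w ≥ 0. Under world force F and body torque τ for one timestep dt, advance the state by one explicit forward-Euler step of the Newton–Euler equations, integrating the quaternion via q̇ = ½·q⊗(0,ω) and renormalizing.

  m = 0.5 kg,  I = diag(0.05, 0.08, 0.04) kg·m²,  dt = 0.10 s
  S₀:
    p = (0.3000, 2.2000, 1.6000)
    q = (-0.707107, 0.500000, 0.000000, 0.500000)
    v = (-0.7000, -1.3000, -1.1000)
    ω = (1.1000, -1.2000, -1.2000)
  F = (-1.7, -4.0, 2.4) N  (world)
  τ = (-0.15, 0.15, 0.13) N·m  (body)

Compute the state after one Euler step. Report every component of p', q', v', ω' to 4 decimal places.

p' = (0.2300, 2.0700, 1.4900)
q' = (-0.7010, 0.4886, 0.0994, 0.5098)
v' = (-1.0400, -2.1000, -0.6200)
ω' = (0.9152, -0.9960, -0.7760)

gyro term ω×Iω = (-0.0576, -0.0132, -0.0396)
(τ − ω×Iω)/I = (-1.8480, 2.0400, 4.2400)
ω' = ω + α·dt = (0.9152, -0.9960, -0.7760)
2q̇ = q⊗(0,ω) = (0.0500000, -0.1778177, 1.9985284, 0.2485284)
q' = normalize(q + ½dt·q⊗(0,ω)) = (-0.7010, 0.4886, 0.0994, 0.5098)
a = (-3.4000, -8.0000, 4.8000)
p' = p + v·dt = (0.2300, 2.0700, 1.4900)
new velocity v' = (-1.0400, -2.1000, -0.6200)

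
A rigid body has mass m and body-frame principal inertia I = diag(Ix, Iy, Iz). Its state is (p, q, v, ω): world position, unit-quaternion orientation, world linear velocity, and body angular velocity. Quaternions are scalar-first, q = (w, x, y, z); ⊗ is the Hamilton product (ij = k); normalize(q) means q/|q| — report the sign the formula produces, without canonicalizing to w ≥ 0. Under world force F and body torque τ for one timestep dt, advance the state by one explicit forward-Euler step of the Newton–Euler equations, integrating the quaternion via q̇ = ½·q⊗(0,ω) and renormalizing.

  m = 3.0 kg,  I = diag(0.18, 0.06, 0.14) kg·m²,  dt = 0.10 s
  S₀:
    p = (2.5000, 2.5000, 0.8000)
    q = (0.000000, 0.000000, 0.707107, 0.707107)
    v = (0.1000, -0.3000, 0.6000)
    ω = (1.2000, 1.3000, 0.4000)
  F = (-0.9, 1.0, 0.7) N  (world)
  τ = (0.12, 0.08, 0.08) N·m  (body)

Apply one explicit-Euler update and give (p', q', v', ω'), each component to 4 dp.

p' = (2.5100, 2.4700, 0.8600)
q' = (-0.0599, -0.0317, 0.7465, 0.6620)
v' = (0.0700, -0.2667, 0.6233)
ω' = (1.2436, 1.4013, 0.5909)

linear accel F/m = (-0.3000, 0.3333, 0.2333)
p' = p + v·dt = (2.5100, 2.4700, 0.8600)
new velocity v' = (0.0700, -0.2667, 0.6233)
precession coupling ω×(Iω) = (0.0416, 0.0192, -0.1872)
angular accel α = (0.4356, 1.0133, 1.9086)
ω + α·dt = (1.2436, 1.4013, 0.5909)
Hamilton product q⊗(0,ω) = (-1.2020819, -0.6363963, 0.8485284, -0.8485284)
q' = normalize(q + ½dt·q⊗(0,ω)) = (-0.0599, -0.0317, 0.7465, 0.6620)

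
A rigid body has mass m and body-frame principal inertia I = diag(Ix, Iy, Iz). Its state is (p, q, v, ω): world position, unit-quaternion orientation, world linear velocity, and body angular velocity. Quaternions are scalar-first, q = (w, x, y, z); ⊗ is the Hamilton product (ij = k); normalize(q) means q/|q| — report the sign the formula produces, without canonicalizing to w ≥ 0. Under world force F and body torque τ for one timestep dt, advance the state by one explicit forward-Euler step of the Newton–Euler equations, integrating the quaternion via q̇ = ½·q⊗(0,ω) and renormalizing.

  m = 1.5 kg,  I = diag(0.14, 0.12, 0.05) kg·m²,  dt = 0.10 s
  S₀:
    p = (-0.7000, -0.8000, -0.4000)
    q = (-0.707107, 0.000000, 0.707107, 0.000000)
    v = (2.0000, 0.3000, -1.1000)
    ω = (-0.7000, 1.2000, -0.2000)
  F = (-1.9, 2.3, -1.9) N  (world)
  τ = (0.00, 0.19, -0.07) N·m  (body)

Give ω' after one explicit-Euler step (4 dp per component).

α = I⁻¹(τ − ω×Iω) = (-0.1200, 1.4783, -1.7360)
new body rate ω' = (-0.7120, 1.3478, -0.3736)

ω' = (-0.7120, 1.3478, -0.3736)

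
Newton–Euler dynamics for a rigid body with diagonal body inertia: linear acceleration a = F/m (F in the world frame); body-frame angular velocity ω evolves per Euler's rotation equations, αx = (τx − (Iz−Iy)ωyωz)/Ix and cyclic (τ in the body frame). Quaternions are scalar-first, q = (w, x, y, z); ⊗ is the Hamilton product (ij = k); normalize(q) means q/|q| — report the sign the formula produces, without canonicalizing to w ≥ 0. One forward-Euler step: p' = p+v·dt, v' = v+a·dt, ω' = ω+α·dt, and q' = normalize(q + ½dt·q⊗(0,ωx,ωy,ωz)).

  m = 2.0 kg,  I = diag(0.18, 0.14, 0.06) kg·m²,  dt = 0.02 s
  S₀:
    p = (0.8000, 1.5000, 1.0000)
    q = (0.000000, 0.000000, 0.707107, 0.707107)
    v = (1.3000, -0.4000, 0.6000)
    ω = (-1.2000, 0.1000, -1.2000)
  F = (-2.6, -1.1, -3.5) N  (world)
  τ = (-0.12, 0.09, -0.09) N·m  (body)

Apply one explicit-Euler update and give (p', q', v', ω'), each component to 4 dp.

p' = (0.8260, 1.4920, 1.0120)
q' = (0.0078, -0.0092, 0.6985, 0.7155)
v' = (1.2740, -0.4110, 0.5650)
ω' = (-1.2144, 0.0882, -1.2316)

(τ − ω×Iω)/I = (-0.7200, -0.5914, -1.5800)
ω + α·dt = (-1.2144, 0.0882, -1.2316)
2q̇ = q⊗(0,ω) = (0.7778177, -0.9192391, -0.8485284, 0.8485284)
q' = normalize(q + ½dt·q⊗(0,ω)) = (0.0078, -0.0092, 0.6985, 0.7155)
new position p' = (0.8260, 1.4920, 1.0120)
v' = v + a·dt = (1.2740, -0.4110, 0.5650)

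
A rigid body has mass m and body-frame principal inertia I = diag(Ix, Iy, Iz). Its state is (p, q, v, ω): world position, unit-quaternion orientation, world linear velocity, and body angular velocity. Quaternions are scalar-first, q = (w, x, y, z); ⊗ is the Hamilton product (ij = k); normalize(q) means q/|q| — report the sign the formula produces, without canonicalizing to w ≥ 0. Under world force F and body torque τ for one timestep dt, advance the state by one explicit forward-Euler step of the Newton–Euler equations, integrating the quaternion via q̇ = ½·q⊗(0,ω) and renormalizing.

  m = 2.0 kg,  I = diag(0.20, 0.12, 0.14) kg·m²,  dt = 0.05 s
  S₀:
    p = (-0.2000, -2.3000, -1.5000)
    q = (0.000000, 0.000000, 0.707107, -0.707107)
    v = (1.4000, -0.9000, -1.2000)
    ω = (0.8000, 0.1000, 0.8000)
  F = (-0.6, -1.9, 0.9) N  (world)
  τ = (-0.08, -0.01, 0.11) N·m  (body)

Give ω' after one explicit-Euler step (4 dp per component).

ω' = (0.7796, 0.0798, 0.8416)

angular accel α = (-0.4080, -0.4033, 0.8314)
ω' = ω + α·dt = (0.7796, 0.0798, 0.8416)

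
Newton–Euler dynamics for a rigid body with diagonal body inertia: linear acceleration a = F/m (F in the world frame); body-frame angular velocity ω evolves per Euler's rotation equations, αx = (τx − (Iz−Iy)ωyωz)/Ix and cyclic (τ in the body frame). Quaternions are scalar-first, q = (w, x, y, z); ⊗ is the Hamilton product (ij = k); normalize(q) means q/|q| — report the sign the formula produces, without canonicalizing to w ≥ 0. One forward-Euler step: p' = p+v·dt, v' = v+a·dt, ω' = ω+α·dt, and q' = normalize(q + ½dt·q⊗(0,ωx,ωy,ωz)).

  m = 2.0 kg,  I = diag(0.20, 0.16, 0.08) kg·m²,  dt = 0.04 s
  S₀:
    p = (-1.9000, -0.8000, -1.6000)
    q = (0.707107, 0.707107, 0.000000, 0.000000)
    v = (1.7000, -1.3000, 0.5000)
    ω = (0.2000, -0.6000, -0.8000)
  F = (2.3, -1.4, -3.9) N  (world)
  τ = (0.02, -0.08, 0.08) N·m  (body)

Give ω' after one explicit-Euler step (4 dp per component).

ω' = (0.2117, -0.6152, -0.7624)

ω×(Iω) gyroscopic = (-0.0384, -0.0192, 0.0048)
angular accel α = (0.2920, -0.3800, 0.9400)
ω' = ω + α·dt = (0.2117, -0.6152, -0.7624)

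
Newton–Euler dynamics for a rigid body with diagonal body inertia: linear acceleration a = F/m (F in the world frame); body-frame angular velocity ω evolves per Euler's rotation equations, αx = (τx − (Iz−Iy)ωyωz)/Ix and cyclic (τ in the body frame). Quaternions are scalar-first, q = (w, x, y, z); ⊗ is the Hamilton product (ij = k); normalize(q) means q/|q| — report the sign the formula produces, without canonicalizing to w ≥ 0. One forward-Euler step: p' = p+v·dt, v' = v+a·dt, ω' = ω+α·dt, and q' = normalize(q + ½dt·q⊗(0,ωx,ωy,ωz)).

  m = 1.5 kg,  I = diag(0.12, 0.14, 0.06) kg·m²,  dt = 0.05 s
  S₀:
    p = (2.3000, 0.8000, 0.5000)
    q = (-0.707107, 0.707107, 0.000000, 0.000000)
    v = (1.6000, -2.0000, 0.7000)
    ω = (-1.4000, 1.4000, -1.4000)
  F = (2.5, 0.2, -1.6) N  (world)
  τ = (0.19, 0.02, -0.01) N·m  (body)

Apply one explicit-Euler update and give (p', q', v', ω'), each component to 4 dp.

p' = (2.3800, 0.7000, 0.5350)
q' = (-0.6811, 0.7305, 0.0000, 0.0494)
v' = (1.6833, -1.9933, 0.6467)
ω' = (-1.3862, 1.3651, -1.3757)

a = F/m = (1.6667, 0.1333, -1.0667)
p' = p + v·dt = (2.3800, 0.7000, 0.5350)
v + (F/m)dt = (1.6833, -1.9933, 0.6467)
(τ − ω×Iω)/I = (0.2767, -0.6971, 0.4867)
ω + α·dt = (-1.3862, 1.3651, -1.3757)
2q̇ = q⊗(0,ω) = (0.9899498, 0.9899498, 0.0000000, 1.9798996)
q + ½dt·q⊗(0,ω), renormalized = (-0.6811, 0.7305, 0.0000, 0.0494)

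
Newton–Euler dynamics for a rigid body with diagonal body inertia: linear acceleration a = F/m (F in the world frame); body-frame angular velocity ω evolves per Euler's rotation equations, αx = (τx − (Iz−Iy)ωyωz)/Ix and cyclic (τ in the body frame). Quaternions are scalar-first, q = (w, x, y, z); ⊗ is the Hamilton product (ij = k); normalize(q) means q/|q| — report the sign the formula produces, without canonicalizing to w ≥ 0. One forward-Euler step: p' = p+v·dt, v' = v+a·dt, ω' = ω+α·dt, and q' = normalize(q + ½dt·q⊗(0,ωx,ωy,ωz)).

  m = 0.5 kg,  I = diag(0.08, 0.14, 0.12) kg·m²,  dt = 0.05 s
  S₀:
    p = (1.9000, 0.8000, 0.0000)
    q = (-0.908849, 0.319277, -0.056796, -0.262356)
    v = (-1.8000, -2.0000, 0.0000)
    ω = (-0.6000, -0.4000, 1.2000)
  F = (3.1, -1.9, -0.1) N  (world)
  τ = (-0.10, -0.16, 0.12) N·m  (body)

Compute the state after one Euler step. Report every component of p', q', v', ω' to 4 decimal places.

p + v·dt = (1.8100, 0.7000, 0.0000)
v + (F/m)dt = (-1.4900, -2.1900, -0.0100)
(τ − ω×Iω)/I = (-1.3700, -1.3486, 0.8800)
ω + α·dt = (-0.6685, -0.4674, 1.2440)
Hamilton product q⊗(0,ω) = (0.4836750, 0.3722118, 0.1378208, -1.2524072)
updated quaternion q' = (-0.8962, 0.3284, -0.0533, -0.2935)

p' = (1.8100, 0.7000, 0.0000)
q' = (-0.8962, 0.3284, -0.0533, -0.2935)
v' = (-1.4900, -2.1900, -0.0100)
ω' = (-0.6685, -0.4674, 1.2440)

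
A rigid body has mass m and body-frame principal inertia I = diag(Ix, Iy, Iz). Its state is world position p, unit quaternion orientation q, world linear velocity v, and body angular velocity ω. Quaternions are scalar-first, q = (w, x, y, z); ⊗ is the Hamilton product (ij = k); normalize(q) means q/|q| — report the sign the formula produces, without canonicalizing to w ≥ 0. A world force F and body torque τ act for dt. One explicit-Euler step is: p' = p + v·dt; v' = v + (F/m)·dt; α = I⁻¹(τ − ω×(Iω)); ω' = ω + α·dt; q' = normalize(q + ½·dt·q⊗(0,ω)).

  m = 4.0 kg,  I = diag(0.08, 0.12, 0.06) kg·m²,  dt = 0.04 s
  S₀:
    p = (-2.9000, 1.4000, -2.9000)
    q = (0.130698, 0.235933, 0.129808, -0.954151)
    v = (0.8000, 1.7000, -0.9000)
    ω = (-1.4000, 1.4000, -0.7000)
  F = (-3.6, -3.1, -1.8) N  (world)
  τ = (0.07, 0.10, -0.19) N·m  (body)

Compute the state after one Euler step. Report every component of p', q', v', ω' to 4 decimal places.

p + v·dt = (-2.8680, 1.4680, -2.9360)
v' = v + a·dt = (0.7640, 1.6690, -0.9180)
ω×(Iω) gyroscopic = (0.0588, 0.0196, -0.0784)
(τ − ω×Iω)/I = (0.1400, 0.6700, -1.8600)
ω + α·dt = (-1.3944, 1.4268, -0.7744)
2q̇ = q⊗(0,ω) = (-0.5193307, 1.0619686, 1.6839417, 0.4205488)
updated quaternion q' = (0.1202, 0.2569, 0.1633, -0.9449)

p' = (-2.8680, 1.4680, -2.9360)
q' = (0.1202, 0.2569, 0.1633, -0.9449)
v' = (0.7640, 1.6690, -0.9180)
ω' = (-1.3944, 1.4268, -0.7744)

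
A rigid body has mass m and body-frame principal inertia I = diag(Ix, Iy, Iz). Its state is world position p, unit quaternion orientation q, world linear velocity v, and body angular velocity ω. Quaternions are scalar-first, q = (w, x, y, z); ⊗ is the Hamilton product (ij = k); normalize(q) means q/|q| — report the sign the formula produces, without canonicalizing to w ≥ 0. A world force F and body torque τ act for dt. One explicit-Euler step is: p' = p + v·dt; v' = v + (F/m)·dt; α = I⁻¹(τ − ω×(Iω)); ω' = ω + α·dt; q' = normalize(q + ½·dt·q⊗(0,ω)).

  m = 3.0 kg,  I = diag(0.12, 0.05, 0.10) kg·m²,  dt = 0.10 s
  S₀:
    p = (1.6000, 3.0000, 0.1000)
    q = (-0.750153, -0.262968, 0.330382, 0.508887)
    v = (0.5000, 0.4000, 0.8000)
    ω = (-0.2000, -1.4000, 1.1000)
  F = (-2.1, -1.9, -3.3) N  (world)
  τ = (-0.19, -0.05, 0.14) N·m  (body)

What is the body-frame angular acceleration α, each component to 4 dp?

α = (-0.9417, -0.9120, 1.5960)

gyro term ω×Iω = (-0.0770, -0.0044, -0.0196)
(τ − ω×Iω)/I = (-0.9417, -0.9120, 1.5960)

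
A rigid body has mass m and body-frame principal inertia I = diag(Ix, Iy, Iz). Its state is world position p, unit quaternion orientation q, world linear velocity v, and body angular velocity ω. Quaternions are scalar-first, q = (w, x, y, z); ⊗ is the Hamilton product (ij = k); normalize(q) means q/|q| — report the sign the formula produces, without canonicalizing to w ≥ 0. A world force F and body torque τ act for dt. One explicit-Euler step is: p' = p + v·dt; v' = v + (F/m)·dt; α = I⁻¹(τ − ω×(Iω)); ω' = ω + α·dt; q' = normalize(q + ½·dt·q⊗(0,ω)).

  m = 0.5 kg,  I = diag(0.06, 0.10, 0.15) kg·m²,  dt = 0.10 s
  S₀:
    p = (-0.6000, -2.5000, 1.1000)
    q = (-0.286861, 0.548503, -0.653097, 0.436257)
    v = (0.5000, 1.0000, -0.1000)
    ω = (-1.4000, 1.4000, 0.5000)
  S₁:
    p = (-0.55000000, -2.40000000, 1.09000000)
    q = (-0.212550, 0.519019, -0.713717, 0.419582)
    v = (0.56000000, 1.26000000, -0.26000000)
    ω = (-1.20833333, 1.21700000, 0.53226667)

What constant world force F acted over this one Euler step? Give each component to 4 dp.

v₁ − v₀ = (0.06000000, 0.26000000, -0.16000000)
F = m·Δv/dt = (0.3000, 1.3000, -0.8000)

F = (0.3000, 1.3000, -0.8000)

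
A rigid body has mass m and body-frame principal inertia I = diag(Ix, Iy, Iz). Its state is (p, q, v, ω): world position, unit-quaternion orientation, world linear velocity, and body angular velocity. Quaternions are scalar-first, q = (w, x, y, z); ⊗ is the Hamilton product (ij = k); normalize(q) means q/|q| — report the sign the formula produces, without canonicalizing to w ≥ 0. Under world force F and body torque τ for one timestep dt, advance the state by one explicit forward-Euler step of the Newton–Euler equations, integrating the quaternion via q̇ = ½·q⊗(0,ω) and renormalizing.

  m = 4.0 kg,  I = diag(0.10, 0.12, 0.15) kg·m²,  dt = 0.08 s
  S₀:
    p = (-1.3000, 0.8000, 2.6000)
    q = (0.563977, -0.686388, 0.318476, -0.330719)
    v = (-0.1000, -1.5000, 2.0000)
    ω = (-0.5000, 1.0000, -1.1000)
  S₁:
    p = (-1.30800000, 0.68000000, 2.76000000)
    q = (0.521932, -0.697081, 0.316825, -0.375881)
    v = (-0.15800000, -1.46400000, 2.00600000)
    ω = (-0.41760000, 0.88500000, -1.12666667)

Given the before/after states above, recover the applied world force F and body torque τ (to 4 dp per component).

Δv = v₁−v₀ = (-0.05800000, 0.03600000, 0.00600000)
F = m·Δv/dt = (-2.9000, 1.8000, 0.3000)
rate change Δω = (0.08240000, -0.11500000, -0.02666667)
precession coupling = (-0.0330, -0.0275, -0.0100)
applied torque τ = (0.0700, -0.2000, -0.0600)

F = (-2.9000, 1.8000, 0.3000)
τ = (0.0700, -0.2000, -0.0600)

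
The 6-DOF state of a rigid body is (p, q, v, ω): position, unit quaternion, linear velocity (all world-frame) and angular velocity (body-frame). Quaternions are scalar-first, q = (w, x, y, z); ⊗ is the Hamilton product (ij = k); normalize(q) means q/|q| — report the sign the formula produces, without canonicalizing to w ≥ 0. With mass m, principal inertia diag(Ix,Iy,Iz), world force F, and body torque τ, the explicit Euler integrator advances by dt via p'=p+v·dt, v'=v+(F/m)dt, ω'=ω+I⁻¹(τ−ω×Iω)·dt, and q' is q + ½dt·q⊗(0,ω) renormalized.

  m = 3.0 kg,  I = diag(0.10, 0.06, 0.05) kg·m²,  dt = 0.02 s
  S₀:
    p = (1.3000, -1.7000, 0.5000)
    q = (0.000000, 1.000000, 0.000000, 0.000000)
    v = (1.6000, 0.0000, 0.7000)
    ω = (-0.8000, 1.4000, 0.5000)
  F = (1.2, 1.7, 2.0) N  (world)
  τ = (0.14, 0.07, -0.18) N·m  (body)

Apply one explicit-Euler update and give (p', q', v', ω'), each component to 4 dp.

p' = (1.3320, -1.7000, 0.5140)
q' = (0.0080, 0.9999, -0.0050, 0.0140)
v' = (1.6080, 0.0113, 0.7133)
ω' = (-0.7706, 1.4300, 0.4101)

linear accel F/m = (0.4000, 0.5667, 0.6667)
p + v·dt = (1.3320, -1.7000, 0.5140)
v + (F/m)dt = (1.6080, 0.0113, 0.7133)
α = I⁻¹(τ − ω×Iω) = (1.4700, 1.5000, -4.4960)
ω' = ω + α·dt = (-0.7706, 1.4300, 0.4101)
q⊗(0,ω) = (0.8000000, 0.0000000, -0.5000000, 1.4000000)
q' = normalize(q + ½dt·q⊗(0,ω)) = (0.0080, 0.9999, -0.0050, 0.0140)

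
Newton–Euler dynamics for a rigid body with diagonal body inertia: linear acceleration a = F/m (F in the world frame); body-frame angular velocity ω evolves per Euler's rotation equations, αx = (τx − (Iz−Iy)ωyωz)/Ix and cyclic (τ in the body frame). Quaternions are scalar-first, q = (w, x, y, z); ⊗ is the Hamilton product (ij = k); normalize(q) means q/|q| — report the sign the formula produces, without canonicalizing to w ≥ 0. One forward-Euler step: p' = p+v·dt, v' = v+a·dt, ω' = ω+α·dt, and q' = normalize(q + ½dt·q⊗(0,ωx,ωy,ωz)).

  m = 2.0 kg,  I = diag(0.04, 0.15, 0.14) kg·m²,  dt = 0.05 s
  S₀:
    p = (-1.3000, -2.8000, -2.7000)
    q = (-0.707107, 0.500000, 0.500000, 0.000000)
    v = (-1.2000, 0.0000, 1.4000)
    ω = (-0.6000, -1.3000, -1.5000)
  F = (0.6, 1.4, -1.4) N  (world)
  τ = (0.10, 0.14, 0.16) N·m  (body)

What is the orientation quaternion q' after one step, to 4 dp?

q' = (-0.6824, 0.4912, 0.5410, 0.0177)

2q̇ = q⊗(0,ω) = (0.9500000, -0.3257358, 1.6692391, 0.7106605)
updated quaternion q' = (-0.6824, 0.4912, 0.5410, 0.0177)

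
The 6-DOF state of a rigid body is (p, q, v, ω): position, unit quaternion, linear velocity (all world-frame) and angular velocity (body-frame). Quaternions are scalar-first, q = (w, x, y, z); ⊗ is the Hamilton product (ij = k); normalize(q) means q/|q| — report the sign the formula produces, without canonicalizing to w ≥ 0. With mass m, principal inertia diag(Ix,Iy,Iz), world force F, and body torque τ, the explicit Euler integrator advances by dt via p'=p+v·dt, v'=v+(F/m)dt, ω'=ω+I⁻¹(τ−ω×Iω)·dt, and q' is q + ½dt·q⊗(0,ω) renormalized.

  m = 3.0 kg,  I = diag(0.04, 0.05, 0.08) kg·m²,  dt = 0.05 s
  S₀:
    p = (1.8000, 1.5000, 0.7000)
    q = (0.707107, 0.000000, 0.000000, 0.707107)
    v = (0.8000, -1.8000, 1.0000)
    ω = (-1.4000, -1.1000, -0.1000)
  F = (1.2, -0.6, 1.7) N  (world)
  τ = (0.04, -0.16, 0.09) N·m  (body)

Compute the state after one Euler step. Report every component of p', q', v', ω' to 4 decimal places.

a = F/m = (0.4000, -0.2000, 0.5667)
new position p' = (1.8400, 1.4100, 0.7500)
v + (F/m)dt = (0.8200, -1.8100, 1.0283)
(τ − ω×Iω)/I = (0.9175, -3.0880, 0.9325)
new body rate ω' = (-1.3541, -1.2544, -0.0534)
q⊗(0,ω) = (0.0707107, -0.2121321, -1.7677675, -0.0707107)
updated quaternion q' = (0.7082, -0.0053, -0.0442, 0.7046)

p' = (1.8400, 1.4100, 0.7500)
q' = (0.7082, -0.0053, -0.0442, 0.7046)
v' = (0.8200, -1.8100, 1.0283)
ω' = (-1.3541, -1.2544, -0.0534)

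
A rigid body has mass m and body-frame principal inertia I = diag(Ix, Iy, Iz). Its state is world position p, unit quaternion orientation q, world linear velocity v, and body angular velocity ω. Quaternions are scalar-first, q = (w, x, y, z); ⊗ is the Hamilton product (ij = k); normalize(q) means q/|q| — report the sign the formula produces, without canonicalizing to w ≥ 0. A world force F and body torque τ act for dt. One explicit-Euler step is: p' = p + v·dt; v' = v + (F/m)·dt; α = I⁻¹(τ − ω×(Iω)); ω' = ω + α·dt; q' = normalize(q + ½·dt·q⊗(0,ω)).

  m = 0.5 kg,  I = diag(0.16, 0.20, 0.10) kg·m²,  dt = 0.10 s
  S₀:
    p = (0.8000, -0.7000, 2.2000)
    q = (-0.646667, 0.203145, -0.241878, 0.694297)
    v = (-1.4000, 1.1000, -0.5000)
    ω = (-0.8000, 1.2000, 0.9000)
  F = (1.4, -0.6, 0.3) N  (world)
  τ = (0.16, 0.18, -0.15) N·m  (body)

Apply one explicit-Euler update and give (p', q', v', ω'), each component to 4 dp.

p' = (0.6600, -0.5900, 2.1500)
q' = (-0.6529, 0.1758, -0.3165, 0.6653)
v' = (-1.1200, 0.9800, -0.4400)
ω' = (-0.6325, 1.3116, 0.7884)

α = I⁻¹(τ − ω×Iω) = (1.6750, 1.1160, -1.1160)
ω' = ω + α·dt = (-0.6325, 1.3116, 0.7884)
2q̇ = q⊗(0,ω) = (-0.1720977, -0.5335130, -1.5142685, -0.5317287)
updated quaternion q' = (-0.6529, 0.1758, -0.3165, 0.6653)
a = (2.8000, -1.2000, 0.6000)
p + v·dt = (0.6600, -0.5900, 2.1500)
v' = v + a·dt = (-1.1200, 0.9800, -0.4400)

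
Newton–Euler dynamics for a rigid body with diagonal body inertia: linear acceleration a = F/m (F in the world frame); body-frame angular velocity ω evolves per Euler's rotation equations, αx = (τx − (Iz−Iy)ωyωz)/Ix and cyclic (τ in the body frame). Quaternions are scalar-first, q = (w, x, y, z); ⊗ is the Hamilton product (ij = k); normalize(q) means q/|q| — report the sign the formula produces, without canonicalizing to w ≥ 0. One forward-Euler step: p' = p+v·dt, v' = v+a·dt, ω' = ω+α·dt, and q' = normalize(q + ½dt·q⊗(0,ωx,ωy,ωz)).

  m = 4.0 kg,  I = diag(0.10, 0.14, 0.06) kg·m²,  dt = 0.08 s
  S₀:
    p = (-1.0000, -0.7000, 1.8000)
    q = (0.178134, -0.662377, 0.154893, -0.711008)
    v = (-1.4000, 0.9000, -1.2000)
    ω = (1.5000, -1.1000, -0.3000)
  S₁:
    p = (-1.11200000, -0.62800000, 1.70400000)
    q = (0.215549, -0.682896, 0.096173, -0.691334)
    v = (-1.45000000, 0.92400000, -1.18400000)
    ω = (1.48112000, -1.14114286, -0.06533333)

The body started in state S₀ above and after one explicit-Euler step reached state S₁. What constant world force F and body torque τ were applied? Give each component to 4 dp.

F = (-2.5000, 1.2000, 0.8000)
τ = (-0.0500, -0.0900, 0.1100)

velocity change Δv = (-0.05000000, 0.02400000, 0.01600000)
applied force F = (-2.5000, 1.2000, 0.8000)
rate change Δω = (-0.01888000, -0.04114286, 0.23466667)
I·α + gyro = (-0.0500, -0.0900, 0.1100)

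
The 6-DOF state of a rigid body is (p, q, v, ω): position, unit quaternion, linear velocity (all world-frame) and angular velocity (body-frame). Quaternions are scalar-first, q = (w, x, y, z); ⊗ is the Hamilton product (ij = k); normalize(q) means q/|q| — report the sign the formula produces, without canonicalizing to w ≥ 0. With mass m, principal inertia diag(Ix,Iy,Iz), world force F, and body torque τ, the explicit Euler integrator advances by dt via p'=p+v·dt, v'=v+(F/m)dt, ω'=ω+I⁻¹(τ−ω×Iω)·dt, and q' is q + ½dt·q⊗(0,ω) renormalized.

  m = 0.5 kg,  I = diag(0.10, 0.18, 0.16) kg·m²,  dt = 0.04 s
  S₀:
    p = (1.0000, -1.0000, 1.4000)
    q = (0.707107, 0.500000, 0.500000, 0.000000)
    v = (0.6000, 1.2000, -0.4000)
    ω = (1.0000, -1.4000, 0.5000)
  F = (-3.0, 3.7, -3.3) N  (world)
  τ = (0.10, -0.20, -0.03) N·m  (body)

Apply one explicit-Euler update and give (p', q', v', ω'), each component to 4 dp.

gyro term ω×Iω = (0.0140, -0.0300, -0.1120)
angular accel α = (0.8600, -0.9444, 0.5125)
ω' = ω + α·dt = (1.0344, -1.4378, 0.5205)
2q̇ = q⊗(0,ω) = (0.2000000, 0.9571070, -1.2399498, -0.8464465)
q + ½dt·q⊗(0,ω), renormalized = (0.7107, 0.5188, 0.4749, -0.0169)
linear accel F/m = (-6.0000, 7.4000, -6.6000)
new position p' = (1.0240, -0.9520, 1.3840)
v + (F/m)dt = (0.3600, 1.4960, -0.6640)

p' = (1.0240, -0.9520, 1.3840)
q' = (0.7107, 0.5188, 0.4749, -0.0169)
v' = (0.3600, 1.4960, -0.6640)
ω' = (1.0344, -1.4378, 0.5205)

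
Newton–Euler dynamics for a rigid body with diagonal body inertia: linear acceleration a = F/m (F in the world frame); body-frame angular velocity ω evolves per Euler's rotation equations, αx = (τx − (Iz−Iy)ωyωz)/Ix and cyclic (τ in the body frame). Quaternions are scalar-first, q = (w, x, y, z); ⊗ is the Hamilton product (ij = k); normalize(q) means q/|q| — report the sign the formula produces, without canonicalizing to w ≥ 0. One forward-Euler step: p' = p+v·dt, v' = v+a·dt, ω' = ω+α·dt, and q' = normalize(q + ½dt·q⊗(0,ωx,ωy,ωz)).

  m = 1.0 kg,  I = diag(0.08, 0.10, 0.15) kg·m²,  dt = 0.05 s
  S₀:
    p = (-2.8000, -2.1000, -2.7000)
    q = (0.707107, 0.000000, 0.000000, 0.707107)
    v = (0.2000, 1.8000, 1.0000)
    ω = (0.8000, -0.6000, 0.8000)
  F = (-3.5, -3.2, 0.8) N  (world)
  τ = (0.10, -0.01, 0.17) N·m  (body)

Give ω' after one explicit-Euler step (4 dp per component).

ω×(Iω) gyroscopic = (-0.0240, -0.0448, -0.0096)
angular accel α = (1.5500, 0.3480, 1.1973)
ω + α·dt = (0.8775, -0.5826, 0.8599)

ω' = (0.8775, -0.5826, 0.8599)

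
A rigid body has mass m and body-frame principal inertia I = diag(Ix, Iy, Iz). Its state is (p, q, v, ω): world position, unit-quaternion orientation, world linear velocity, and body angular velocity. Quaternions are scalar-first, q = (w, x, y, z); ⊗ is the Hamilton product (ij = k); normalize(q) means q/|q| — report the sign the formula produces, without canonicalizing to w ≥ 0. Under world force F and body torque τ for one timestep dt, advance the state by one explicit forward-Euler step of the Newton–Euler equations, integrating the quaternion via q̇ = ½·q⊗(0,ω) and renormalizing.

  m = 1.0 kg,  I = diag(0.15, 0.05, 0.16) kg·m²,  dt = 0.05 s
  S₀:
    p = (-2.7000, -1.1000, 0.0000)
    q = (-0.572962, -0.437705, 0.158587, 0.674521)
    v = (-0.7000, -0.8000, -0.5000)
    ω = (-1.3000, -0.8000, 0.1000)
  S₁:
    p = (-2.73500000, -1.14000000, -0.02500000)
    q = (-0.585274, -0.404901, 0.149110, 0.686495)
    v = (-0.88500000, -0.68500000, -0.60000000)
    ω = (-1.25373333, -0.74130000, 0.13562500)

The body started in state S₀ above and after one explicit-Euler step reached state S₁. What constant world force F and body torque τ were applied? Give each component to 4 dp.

F = (-3.7000, 2.3000, -2.0000)
τ = (0.1300, 0.0600, 0.0100)

velocity change Δv = (-0.18500000, 0.11500000, -0.10000000)
applied force F = (-3.7000, 2.3000, -2.0000)
rate change Δω = (0.04626667, 0.05870000, 0.03562500)
applied torque τ = (0.1300, 0.0600, 0.0100)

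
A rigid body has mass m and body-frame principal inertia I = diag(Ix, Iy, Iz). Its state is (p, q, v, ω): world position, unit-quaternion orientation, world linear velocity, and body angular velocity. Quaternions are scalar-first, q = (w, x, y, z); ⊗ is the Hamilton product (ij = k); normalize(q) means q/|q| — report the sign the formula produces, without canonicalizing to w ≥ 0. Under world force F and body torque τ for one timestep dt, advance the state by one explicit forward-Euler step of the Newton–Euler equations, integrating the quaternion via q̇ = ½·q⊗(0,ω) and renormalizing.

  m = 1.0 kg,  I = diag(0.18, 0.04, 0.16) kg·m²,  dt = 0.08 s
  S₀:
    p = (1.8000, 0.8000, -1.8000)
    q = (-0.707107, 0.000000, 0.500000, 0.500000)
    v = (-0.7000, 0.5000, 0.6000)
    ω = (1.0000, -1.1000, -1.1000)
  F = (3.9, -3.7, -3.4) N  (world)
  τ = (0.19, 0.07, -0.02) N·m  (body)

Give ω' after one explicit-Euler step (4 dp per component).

ω' = (1.0199, -0.9160, -1.1870)

ω×(Iω) gyroscopic = (0.1452, -0.0220, 0.1540)
α = I⁻¹(τ − ω×Iω) = (0.2489, 2.3000, -1.0875)
new body rate ω' = (1.0199, -0.9160, -1.1870)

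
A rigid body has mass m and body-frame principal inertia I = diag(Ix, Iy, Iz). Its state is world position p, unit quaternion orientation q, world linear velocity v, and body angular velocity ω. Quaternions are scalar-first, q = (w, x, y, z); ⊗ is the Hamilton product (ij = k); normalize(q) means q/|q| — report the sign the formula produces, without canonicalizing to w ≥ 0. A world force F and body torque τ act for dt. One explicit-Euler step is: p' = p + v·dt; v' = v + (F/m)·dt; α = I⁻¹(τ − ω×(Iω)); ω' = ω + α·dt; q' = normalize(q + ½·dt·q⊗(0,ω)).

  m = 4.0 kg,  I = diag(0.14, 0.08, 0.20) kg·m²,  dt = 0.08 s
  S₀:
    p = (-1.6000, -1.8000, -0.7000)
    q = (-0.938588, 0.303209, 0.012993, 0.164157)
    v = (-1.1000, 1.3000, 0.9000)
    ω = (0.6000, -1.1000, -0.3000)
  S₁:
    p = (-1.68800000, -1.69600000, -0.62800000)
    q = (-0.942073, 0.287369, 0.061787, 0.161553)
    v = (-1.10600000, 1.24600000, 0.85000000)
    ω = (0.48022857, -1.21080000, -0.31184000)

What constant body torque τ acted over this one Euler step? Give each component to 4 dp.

τ = (-0.1700, -0.1000, 0.0100)

ω₁ − ω₀ = (-0.11977143, -0.11080000, -0.01184000)
precession coupling = (0.0396, 0.0108, 0.0396)
τ = I·(Δω/dt) + ω₀×(Iω₀) = (-0.1700, -0.1000, 0.0100)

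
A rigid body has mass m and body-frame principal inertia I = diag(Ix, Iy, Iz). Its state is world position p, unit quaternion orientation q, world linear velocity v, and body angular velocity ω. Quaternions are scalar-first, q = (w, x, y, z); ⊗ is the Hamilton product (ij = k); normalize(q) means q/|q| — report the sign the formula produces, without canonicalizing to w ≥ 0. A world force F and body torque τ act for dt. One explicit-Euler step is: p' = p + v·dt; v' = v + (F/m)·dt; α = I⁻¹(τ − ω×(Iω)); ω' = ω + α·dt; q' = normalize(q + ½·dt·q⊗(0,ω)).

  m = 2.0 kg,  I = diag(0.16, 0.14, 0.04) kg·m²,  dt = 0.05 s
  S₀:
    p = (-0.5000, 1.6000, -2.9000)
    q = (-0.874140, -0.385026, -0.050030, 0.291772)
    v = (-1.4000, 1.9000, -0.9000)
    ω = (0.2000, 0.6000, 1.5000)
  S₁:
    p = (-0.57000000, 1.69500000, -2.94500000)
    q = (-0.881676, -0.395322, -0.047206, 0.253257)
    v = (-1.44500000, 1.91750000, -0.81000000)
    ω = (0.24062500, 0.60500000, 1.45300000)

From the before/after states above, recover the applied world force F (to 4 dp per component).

velocity change Δv = (-0.04500000, 0.01750000, 0.09000000)
F = m·Δv/dt = (-1.8000, 0.7000, 3.6000)

F = (-1.8000, 0.7000, 3.6000)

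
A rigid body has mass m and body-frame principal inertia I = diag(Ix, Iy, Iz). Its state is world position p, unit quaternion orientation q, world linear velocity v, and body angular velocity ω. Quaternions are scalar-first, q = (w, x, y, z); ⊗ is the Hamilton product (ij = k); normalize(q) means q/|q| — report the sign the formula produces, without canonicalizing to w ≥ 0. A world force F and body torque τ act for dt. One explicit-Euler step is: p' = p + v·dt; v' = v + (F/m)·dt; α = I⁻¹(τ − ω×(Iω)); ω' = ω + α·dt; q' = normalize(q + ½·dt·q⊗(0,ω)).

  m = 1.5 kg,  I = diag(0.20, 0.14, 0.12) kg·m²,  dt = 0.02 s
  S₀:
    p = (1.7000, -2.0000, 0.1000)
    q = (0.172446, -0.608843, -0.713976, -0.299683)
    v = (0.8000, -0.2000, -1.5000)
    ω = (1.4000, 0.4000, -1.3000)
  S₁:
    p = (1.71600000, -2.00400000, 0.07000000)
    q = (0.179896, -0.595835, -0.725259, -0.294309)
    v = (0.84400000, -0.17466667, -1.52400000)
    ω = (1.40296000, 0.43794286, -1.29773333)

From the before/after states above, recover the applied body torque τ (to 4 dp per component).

ω₁ − ω₀ = (0.00296000, 0.03794286, 0.00226667)
precession coupling = (0.0104, -0.1456, -0.0336)
I·α + gyro = (0.0400, 0.1200, -0.0200)

τ = (0.0400, 0.1200, -0.0200)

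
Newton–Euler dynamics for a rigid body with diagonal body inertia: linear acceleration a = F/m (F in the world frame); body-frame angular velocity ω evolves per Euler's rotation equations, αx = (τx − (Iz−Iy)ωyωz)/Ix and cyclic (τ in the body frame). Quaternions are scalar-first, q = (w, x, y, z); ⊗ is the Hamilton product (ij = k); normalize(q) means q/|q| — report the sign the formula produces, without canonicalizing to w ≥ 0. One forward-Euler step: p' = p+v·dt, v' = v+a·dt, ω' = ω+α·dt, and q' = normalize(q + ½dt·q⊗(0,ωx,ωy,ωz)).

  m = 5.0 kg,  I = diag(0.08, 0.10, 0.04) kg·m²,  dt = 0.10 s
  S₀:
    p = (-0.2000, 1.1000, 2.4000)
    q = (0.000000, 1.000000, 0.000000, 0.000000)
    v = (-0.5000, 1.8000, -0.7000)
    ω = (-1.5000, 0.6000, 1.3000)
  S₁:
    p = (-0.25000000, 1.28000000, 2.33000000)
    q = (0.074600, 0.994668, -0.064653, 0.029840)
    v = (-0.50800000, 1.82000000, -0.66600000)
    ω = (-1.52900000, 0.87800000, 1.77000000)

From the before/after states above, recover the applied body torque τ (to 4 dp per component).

τ = (-0.0700, 0.2000, 0.1700)

rate change Δω = (-0.02900000, 0.27800000, 0.47000000)
precession coupling = (-0.0468, -0.0780, -0.0180)
I·α + gyro = (-0.0700, 0.2000, 0.1700)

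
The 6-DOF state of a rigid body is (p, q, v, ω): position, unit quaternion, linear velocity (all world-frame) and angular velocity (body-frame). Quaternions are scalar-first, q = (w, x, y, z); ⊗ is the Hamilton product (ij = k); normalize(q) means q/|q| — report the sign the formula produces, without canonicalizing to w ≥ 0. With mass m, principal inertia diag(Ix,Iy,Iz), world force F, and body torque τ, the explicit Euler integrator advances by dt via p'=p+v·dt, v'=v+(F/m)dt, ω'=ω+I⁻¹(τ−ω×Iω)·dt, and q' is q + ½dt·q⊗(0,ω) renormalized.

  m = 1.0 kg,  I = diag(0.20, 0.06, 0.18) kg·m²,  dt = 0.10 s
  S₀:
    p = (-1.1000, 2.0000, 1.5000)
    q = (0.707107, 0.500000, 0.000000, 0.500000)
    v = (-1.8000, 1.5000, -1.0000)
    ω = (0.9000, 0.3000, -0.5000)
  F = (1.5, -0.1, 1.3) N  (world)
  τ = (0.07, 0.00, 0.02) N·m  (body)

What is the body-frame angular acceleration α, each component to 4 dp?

α = (0.4400, 0.1500, 0.3211)

precession coupling ω×(Iω) = (-0.0180, -0.0090, -0.0378)
α = I⁻¹(τ − ω×Iω) = (0.4400, 0.1500, 0.3211)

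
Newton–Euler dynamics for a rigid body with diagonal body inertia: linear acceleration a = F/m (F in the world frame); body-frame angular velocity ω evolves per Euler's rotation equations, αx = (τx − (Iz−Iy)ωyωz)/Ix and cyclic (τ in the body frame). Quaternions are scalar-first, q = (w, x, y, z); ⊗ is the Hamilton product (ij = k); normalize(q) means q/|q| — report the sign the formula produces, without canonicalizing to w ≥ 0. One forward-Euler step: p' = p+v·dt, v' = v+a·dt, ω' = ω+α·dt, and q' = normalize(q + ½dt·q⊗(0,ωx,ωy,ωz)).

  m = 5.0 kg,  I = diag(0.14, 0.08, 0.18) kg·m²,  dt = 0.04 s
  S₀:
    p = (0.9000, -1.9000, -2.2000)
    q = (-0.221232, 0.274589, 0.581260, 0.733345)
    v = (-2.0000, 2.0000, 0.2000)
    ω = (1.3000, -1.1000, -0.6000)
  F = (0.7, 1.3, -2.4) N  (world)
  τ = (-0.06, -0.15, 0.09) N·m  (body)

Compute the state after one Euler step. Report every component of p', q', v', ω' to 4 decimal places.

(τ − ω×Iω)/I = (-0.9000, -2.2650, 0.0233)
ω + α·dt = (1.2640, -1.1906, -0.5991)
2q̇ = q⊗(0,ω) = (0.7224273, 0.1703219, 1.3614571, -0.9249467)
q' = normalize(q + ½dt·q⊗(0,ω)) = (-0.2066, 0.2778, 0.6081, 0.7144)
a = (0.1400, 0.2600, -0.4800)
p + v·dt = (0.8200, -1.8200, -2.1920)
v' = v + a·dt = (-1.9944, 2.0104, 0.1808)

p' = (0.8200, -1.8200, -2.1920)
q' = (-0.2066, 0.2778, 0.6081, 0.7144)
v' = (-1.9944, 2.0104, 0.1808)
ω' = (1.2640, -1.1906, -0.5991)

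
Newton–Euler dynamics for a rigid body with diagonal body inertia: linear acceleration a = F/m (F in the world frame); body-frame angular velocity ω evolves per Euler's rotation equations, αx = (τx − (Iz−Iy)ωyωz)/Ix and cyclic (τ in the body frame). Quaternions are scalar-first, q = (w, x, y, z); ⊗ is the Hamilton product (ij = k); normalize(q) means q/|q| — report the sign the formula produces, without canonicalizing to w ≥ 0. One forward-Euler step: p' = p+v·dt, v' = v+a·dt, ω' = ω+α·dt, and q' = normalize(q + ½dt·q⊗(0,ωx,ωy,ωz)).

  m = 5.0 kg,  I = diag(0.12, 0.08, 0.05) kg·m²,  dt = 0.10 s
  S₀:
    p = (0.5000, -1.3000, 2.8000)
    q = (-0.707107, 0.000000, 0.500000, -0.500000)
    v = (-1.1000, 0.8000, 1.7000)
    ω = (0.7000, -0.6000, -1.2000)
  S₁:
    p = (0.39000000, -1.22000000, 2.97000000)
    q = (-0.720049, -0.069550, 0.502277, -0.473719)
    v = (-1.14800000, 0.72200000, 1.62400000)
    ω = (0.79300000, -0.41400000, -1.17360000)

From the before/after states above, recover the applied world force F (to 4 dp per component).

F = (-2.4000, -3.9000, -3.8000)

velocity change Δv = (-0.04800000, -0.07800000, -0.07600000)
applied force F = (-2.4000, -3.9000, -3.8000)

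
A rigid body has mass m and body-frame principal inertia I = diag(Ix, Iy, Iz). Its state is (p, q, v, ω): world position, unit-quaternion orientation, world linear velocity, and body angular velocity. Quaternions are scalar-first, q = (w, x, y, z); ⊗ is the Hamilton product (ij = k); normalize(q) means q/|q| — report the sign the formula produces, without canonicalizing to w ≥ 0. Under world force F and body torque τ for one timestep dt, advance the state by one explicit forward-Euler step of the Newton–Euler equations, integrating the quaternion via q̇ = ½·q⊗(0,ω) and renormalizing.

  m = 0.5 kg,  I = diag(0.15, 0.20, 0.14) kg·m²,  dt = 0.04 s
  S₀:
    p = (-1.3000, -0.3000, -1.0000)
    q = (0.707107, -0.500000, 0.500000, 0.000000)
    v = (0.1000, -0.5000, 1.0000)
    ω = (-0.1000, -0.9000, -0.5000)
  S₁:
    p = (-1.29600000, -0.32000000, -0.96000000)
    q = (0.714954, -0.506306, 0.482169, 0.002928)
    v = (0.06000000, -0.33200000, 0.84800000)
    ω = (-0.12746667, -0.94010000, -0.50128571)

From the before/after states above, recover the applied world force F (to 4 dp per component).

F = (-0.5000, 2.1000, -1.9000)

v₁ − v₀ = (-0.04000000, 0.16800000, -0.15200000)
m·(v₁−v₀)/dt = (-0.5000, 2.1000, -1.9000)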